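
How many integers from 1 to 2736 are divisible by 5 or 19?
⌊2736/5⌋ + ⌊2736/19⌋ - ⌊2736/95⌋ = 547 + 144 - 28 = 663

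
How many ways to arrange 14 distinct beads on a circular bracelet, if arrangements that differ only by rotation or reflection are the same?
(14-1)!/2 = 6227020800/2 = 3113510400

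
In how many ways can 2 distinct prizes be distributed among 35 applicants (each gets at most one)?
P(35,2) = 35!/(35-2)! = 1190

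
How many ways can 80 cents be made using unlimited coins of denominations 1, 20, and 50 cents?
Coefficient of x^80 in 1/(1-x^1) · 1/(1-x^20) · 1/(1-x^50). Case on j = number of 50-cent coins (j = 0..1); remainder r = 80 - 50j is made from {1,20} in ⌊r/20⌋+1 ways. r = 80, 30 → 5 + 2 = 7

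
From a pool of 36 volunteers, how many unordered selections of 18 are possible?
C(36,18) = 36!/(18!×18!) = 9075135300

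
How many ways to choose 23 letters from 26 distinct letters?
C(26,23) = 26!/(23!×3!) = 2600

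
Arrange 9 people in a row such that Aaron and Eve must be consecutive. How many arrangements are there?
Treat the 2 as one block: (9-2+1)! × 2! = 40320 × 2 = 80640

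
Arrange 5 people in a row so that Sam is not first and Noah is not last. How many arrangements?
By inclusion-exclusion: 5! - 2×(5-1)! + (5-2)! = 120 - 48 + 6 = 78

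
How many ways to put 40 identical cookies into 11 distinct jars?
C(40+11-1, 11-1) = C(50, 10) = 10272278170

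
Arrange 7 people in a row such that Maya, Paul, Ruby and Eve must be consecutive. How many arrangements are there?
Treat the 4 as one block: (7-4+1)! × 4! = 24 × 24 = 576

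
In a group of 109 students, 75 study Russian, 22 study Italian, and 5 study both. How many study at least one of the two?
|A∪B| = |A| + |B| - |A∩B| = 75 + 22 - 5 = 92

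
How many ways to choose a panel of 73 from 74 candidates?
C(74,73) = 74!/(73!×1!) = 74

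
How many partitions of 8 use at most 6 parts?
By conjugation, equals partitions of 8 into parts ≤ 6. Let r_j(i) = number of partitions of i into parts ≤ j, for i = 0..8. r_1(i) = 1 for all i; r_j(i) = r_{j-1}(i) + r_j(i-j). Rows j = 2..6: ≤2: 1 1 2 2 3 3 4 4 5; ≤3: 1 1 2 3 4 5 7 8 10; ≤4: 1 1 2 3 5 6 9 11 15; ≤5: 1 1 2 3 5 7 10 13 18; ≤6: 1 1 2 3 5 7 11 14 20. r_6(8) = 20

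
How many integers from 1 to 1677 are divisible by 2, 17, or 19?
⌊1677/2⌋+⌊1677/17⌋+⌊1677/19⌋ - ⌊1677/34⌋-⌊1677/38⌋-⌊1677/323⌋ + ⌊1677/646⌋ = 838+98+88 - 49-44-5 + 2 = 928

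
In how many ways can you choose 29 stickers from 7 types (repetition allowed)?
C(29+7-1, 7-1) = C(35, 6) = 1623160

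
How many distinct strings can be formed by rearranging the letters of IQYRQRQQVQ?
10! / (5! × 1! × 2! × 1! × 1!) = 15120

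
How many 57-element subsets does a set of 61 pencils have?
C(61,57) = 61!/(57!×4!) = 521855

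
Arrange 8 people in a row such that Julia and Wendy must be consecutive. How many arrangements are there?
Treat the 2 as one block: (8-2+1)! × 2! = 5040 × 2 = 10080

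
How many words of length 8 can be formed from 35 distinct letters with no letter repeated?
P(35,8) = 35!/(35-8)! = 948964262400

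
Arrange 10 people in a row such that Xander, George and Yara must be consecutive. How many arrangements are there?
Treat the 3 as one block: (10-3+1)! × 3! = 40320 × 6 = 241920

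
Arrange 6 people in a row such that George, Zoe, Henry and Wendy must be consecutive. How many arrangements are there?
Treat the 4 as one block: (6-4+1)! × 4! = 6 × 24 = 144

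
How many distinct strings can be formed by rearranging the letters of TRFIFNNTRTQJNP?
14! / (1! × 3! × 1! × 2! × 3! × 1! × 2! × 1!) = 605404800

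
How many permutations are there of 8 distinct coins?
8! = 40320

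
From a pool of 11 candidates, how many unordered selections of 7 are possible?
C(11,7) = 11!/(7!×4!) = 330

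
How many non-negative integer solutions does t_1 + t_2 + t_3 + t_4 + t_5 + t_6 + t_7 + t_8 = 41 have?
C(41+8-1, 8-1) = C(48, 7) = 73629072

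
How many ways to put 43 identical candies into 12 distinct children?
C(43+12-1, 12-1) = C(54, 11) = 95722852680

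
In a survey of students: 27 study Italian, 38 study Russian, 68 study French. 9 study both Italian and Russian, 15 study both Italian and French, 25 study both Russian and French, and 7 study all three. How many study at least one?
|A∪B∪C| = 27+38+68-9-15-25+7 = 91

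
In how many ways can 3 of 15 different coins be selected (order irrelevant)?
C(15,3) = 15!/(3!×12!) = 455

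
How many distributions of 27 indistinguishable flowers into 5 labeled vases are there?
C(27+5-1, 5-1) = C(31, 4) = 31465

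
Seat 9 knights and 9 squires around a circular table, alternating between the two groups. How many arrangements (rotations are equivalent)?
Fix one of the knights: (9-1)! ways for the remaining knights, × 9! ways for the squires = 40320 × 362880 = 14631321600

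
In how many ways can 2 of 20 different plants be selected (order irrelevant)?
C(20,2) = 20!/(2!×18!) = 190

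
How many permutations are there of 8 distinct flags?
8! = 40320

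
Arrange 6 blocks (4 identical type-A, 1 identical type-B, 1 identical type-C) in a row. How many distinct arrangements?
6! / (4! × 1! × 1!) = 30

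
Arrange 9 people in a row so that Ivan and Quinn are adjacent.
Treat as block: (9-1)! × 2! = 40320 × 2 = 80640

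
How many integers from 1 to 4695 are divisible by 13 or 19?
⌊4695/13⌋ + ⌊4695/19⌋ - ⌊4695/247⌋ = 361 + 247 - 19 = 589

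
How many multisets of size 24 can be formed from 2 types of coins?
C(24+2-1, 2-1) = C(25, 1) = 25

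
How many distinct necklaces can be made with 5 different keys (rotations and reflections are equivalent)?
(5-1)!/2 = 24/2 = 12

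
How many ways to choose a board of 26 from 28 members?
C(28,26) = 28!/(26!×2!) = 378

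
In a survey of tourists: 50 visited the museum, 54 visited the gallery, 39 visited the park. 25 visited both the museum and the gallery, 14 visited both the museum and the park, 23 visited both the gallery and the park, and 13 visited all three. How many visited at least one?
|A∪B∪C| = 50+54+39-25-14-23+13 = 94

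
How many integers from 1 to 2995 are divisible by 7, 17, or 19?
⌊2995/7⌋+⌊2995/17⌋+⌊2995/19⌋ - ⌊2995/119⌋-⌊2995/133⌋-⌊2995/323⌋ + ⌊2995/2261⌋ = 427+176+157 - 25-22-9 + 1 = 705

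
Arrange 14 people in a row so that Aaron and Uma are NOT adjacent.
Total - adjacent = 14! - (14-1)!×2 = 87178291200 - 12454041600 = 74724249600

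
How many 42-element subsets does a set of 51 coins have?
C(51,42) = 51!/(42!×9!) = 3042312350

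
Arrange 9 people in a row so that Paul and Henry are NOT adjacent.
Total - adjacent = 9! - (9-1)!×2 = 362880 - 80640 = 282240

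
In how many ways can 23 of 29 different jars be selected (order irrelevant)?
C(29,23) = 29!/(23!×6!) = 475020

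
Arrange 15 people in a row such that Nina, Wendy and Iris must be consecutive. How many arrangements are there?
Treat the 3 as one block: (15-3+1)! × 3! = 6227020800 × 6 = 37362124800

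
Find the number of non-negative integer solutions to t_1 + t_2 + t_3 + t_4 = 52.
C(52+4-1, 4-1) = C(55, 3) = 26235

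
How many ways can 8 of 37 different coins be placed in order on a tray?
P(37,8) = 37!/(37-8)! = 1556675366400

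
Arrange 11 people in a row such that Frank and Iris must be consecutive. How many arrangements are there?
Treat the 2 as one block: (11-2+1)! × 2! = 3628800 × 2 = 7257600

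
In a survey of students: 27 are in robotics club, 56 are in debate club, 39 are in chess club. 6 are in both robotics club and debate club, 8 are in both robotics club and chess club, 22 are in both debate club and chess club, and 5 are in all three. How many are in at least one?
|A∪B∪C| = 27+56+39-6-8-22+5 = 91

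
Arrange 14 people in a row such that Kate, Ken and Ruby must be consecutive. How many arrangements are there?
Treat the 3 as one block: (14-3+1)! × 3! = 479001600 × 6 = 2874009600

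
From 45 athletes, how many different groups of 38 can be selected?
C(45,38) = 45!/(38!×7!) = 45379620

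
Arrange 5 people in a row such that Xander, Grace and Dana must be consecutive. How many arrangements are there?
Treat the 3 as one block: (5-3+1)! × 3! = 6 × 6 = 36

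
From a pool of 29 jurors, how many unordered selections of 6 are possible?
C(29,6) = 29!/(6!×23!) = 475020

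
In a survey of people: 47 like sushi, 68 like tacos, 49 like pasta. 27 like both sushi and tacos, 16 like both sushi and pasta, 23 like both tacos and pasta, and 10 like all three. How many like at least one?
|A∪B∪C| = 47+68+49-27-16-23+10 = 108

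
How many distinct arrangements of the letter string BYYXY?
5! / (1! × 3! × 1!) = 20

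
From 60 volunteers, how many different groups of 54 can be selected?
C(60,54) = 60!/(54!×6!) = 50063860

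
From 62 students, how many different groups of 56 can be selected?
C(62,56) = 62!/(56!×6!) = 61474519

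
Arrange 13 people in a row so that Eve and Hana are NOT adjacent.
Total - adjacent = 13! - (13-1)!×2 = 6227020800 - 958003200 = 5269017600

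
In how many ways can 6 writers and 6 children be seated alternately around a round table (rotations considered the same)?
Fix one of the writers: (6-1)! ways for the remaining writers, × 6! ways for the children = 120 × 720 = 86400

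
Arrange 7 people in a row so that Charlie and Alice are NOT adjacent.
Total - adjacent = 7! - (7-1)!×2 = 5040 - 1440 = 3600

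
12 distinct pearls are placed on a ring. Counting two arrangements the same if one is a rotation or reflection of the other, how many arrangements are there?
(12-1)!/2 = 39916800/2 = 19958400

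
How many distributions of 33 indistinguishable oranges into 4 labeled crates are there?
C(33+4-1, 4-1) = C(36, 3) = 7140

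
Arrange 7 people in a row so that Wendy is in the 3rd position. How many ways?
Fix one position: (7-1)! = 720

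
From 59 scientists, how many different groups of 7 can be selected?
C(59,7) = 59!/(7!×52!) = 341149446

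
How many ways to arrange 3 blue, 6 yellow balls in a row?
9! / (3! × 6!) = 84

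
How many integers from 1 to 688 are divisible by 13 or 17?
⌊688/13⌋ + ⌊688/17⌋ - ⌊688/221⌋ = 52 + 40 - 3 = 89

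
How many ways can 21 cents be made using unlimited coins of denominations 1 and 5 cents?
Coefficient of x^21 in 1/(1-x^1) · 1/(1-x^5). Use j coins of 5 for j = 0..⌊21/5⌋ = 4, the rest in 1s: 4 + 1 = 5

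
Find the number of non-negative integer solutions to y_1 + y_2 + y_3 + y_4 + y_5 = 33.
C(33+5-1, 5-1) = C(37, 4) = 66045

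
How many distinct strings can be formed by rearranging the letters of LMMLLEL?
7! / (1! × 4! × 2!) = 105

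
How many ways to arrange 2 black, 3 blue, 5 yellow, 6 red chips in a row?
16! / (2! × 3! × 5! × 6!) = 20180160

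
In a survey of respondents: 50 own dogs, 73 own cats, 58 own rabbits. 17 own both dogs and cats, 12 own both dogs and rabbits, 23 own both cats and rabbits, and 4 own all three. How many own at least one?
|A∪B∪C| = 50+73+58-17-12-23+4 = 133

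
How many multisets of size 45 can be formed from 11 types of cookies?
C(45+11-1, 11-1) = C(55, 10) = 29248649430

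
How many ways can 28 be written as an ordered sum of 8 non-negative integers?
C(28+8-1, 8-1) = C(35, 7) = 6724520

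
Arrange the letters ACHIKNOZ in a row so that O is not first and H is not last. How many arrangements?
By inclusion-exclusion: 8! - 2×(8-1)! + (8-2)! = 40320 - 10080 + 720 = 30960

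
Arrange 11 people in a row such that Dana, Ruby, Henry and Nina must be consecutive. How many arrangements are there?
Treat the 4 as one block: (11-4+1)! × 4! = 40320 × 24 = 967680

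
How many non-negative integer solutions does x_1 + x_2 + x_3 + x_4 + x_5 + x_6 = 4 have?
C(4+6-1, 6-1) = C(9, 5) = 126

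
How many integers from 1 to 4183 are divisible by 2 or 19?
⌊4183/2⌋ + ⌊4183/19⌋ - ⌊4183/38⌋ = 2091 + 220 - 110 = 2201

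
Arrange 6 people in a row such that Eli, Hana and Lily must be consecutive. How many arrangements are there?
Treat the 3 as one block: (6-3+1)! × 3! = 24 × 6 = 144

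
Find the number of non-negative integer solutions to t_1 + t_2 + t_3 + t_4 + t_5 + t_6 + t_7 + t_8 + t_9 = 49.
C(49+9-1, 9-1) = C(57, 8) = 1652411475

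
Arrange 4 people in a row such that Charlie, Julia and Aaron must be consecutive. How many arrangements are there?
Treat the 3 as one block: (4-3+1)! × 3! = 2 × 6 = 12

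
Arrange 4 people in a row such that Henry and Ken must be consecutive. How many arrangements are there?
Treat the 2 as one block: (4-2+1)! × 2! = 6 × 2 = 12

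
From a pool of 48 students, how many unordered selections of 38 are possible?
C(48,38) = 48!/(38!×10!) = 6540715896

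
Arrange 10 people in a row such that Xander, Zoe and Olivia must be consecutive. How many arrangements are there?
Treat the 3 as one block: (10-3+1)! × 3! = 40320 × 6 = 241920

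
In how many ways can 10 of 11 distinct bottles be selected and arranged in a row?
P(11,10) = 11!/(11-10)! = 39916800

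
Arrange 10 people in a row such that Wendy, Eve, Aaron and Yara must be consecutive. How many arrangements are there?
Treat the 4 as one block: (10-4+1)! × 4! = 5040 × 24 = 120960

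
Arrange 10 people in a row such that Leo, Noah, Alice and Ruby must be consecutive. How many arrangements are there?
Treat the 4 as one block: (10-4+1)! × 4! = 5040 × 24 = 120960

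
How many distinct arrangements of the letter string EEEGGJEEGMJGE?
13! / (1! × 2! × 6! × 4!) = 180180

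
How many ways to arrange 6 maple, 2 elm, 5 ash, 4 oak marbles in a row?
17! / (6! × 2! × 5! × 4!) = 85765680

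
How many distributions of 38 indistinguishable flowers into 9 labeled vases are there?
C(38+9-1, 9-1) = C(46, 8) = 260932815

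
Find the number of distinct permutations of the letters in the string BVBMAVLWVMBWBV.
14! / (1! × 2! × 1! × 4! × 4! × 2!) = 37837800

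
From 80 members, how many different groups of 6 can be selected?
C(80,6) = 80!/(6!×74!) = 300500200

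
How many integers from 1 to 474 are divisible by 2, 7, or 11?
⌊474/2⌋+⌊474/7⌋+⌊474/11⌋ - ⌊474/14⌋-⌊474/22⌋-⌊474/77⌋ + ⌊474/154⌋ = 237+67+43 - 33-21-6 + 3 = 290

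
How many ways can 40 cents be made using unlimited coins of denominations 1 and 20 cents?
Coefficient of x^40 in 1/(1-x^1) · 1/(1-x^20). Use j coins of 20 for j = 0..⌊40/20⌋ = 2, the rest in 1s: 2 + 1 = 3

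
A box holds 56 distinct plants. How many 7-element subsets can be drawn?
C(56,7) = 56!/(7!×49!) = 231917400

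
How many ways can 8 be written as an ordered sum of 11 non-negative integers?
C(8+11-1, 11-1) = C(18, 10) = 43758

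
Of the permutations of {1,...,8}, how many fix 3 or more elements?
Exactly j fixed points: C(8,j)·!(8-j); sum over j ≥ 3 (derangement numbers via !m = (m-1)·(!(m-1) + !(m-2)): !0..!5 = 1, 0, 1, 2, 9, 44). Σ_{j=3}^{8} C(8,j)·!(8-j) = C(8,3)·!5 + C(8,4)·!4 + C(8,5)·!3 + C(8,6)·!2 + C(8,7)·!1 + C(8,8)·!0 = 56·44 + 70·9 + 56·2 + 28·1 + 8·0 + 1·1 = 3235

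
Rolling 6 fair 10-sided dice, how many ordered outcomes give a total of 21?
Coefficient of x^21 in (x + x² + ... + x^10)^6. By inclusion-exclusion on dice exceeding 10: Σ_j (-1)^j C(6,j)·C(21-1-10j, 5) = C(6,0)·C(20,5) - C(6,1)·C(10,5) = 1·15504 - 6·252 = 13992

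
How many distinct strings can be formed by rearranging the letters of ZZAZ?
4! / (1! × 3!) = 4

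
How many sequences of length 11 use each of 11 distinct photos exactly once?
11! = 39916800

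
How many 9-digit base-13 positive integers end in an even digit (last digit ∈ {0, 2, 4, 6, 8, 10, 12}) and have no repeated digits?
Last∈{0,2,4,6,8,10,12}. Last=0: 19958400. Last nonzero: 6×11×P(11,7) = 109771200. Total = 129729600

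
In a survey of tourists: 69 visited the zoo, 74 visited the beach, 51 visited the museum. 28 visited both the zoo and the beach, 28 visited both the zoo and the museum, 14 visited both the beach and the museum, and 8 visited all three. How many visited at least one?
|A∪B∪C| = 69+74+51-28-28-14+8 = 132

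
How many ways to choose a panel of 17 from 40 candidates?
C(40,17) = 40!/(17!×23!) = 88732378800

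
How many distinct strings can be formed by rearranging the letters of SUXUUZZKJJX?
11! / (2! × 1! × 1! × 3! × 2! × 2!) = 831600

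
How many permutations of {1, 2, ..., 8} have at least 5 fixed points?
Exactly j fixed points: C(8,j)·!(8-j); sum over j ≥ 5 (derangement numbers via !m = (m-1)·(!(m-1) + !(m-2)): !0..!3 = 1, 0, 1, 2). Σ_{j=5}^{8} C(8,j)·!(8-j) = C(8,5)·!3 + C(8,6)·!2 + C(8,7)·!1 + C(8,8)·!0 = 56·2 + 28·1 + 8·0 + 1·1 = 141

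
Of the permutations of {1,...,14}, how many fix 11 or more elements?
Exactly j fixed points: C(14,j)·!(14-j); sum over j ≥ 11 (derangement numbers via !m = (m-1)·(!(m-1) + !(m-2)): !0..!3 = 1, 0, 1, 2). Σ_{j=11}^{14} C(14,j)·!(14-j) = C(14,11)·!3 + C(14,12)·!2 + C(14,13)·!1 + C(14,14)·!0 = 364·2 + 91·1 + 14·0 + 1·1 = 820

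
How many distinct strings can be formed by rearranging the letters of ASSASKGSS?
9! / (1! × 5! × 2! × 1!) = 1512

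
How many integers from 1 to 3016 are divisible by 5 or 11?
⌊3016/5⌋ + ⌊3016/11⌋ - ⌊3016/55⌋ = 603 + 274 - 54 = 823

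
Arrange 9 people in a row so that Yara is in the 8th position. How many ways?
Fix one position: (9-1)! = 40320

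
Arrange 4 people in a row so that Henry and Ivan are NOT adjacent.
Total - adjacent = 4! - (4-1)!×2 = 24 - 12 = 12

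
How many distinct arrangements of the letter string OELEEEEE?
8! / (1! × 6! × 1!) = 56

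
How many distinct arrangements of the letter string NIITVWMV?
8! / (1! × 1! × 2! × 1! × 1! × 2!) = 10080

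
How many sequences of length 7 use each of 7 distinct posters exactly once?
7! = 5040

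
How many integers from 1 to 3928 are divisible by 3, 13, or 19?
⌊3928/3⌋+⌊3928/13⌋+⌊3928/19⌋ - ⌊3928/39⌋-⌊3928/57⌋-⌊3928/247⌋ + ⌊3928/741⌋ = 1309+302+206 - 100-68-15 + 5 = 1639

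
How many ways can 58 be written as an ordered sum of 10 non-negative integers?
C(58+10-1, 10-1) = C(67, 9) = 42757703560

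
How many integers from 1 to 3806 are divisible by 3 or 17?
⌊3806/3⌋ + ⌊3806/17⌋ - ⌊3806/51⌋ = 1268 + 223 - 74 = 1417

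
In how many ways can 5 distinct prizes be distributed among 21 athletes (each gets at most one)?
P(21,5) = 21!/(21-5)! = 2441880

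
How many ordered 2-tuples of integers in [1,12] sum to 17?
Coefficient of x^17 in (x + x² + ... + x^12)^2. By inclusion-exclusion on dice exceeding 12: Σ_j (-1)^j C(2,j)·C(17-1-12j, 1) = C(2,0)·C(16,1) - C(2,1)·C(4,1) = 1·16 - 2·4 = 8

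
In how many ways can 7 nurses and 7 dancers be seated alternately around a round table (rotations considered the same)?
Fix one of the nurses: (7-1)! ways for the remaining nurses, × 7! ways for the dancers = 720 × 5040 = 3628800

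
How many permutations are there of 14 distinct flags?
14! = 87178291200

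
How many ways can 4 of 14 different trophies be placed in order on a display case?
P(14,4) = 14!/(14-4)! = 24024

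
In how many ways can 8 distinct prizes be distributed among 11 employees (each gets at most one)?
P(11,8) = 11!/(11-8)! = 6652800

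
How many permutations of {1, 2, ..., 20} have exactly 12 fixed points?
Choose the 12 fixed points C(20,12) = 125970, derange the rest: !8 = Σ_{j=0}^{8} (-1)^j·8!/j! = 40320 - 40320 + 20160 - 6720 + 1680 - 336 + 56 - 8 + 1 = 14833. Product = 125970 × 14833 = 1868513010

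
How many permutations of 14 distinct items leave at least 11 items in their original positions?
Exactly j fixed points: C(14,j)·!(14-j); sum over j ≥ 11 (derangement numbers via !m = (m-1)·(!(m-1) + !(m-2)): !0..!3 = 1, 0, 1, 2). Σ_{j=11}^{14} C(14,j)·!(14-j) = C(14,11)·!3 + C(14,12)·!2 + C(14,13)·!1 + C(14,14)·!0 = 364·2 + 91·1 + 14·0 + 1·1 = 820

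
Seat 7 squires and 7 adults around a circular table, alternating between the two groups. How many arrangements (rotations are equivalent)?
Fix one of the squires: (7-1)! ways for the remaining squires, × 7! ways for the adults = 720 × 5040 = 3628800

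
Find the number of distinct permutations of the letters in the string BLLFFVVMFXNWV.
13! / (1! × 1! × 3! × 3! × 1! × 2! × 1! × 1!) = 86486400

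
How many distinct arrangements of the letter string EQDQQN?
6! / (1! × 3! × 1! × 1!) = 120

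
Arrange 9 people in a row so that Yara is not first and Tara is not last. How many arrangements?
By inclusion-exclusion: 9! - 2×(9-1)! + (9-2)! = 362880 - 80640 + 5040 = 287280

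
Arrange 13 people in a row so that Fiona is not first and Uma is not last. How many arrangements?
By inclusion-exclusion: 13! - 2×(13-1)! + (13-2)! = 6227020800 - 958003200 + 39916800 = 5308934400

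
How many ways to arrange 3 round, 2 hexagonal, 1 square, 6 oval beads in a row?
12! / (3! × 2! × 1! × 6!) = 55440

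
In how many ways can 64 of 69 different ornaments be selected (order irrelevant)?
C(69,64) = 69!/(64!×5!) = 11238513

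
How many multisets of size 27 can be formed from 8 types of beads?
C(27+8-1, 8-1) = C(34, 7) = 5379616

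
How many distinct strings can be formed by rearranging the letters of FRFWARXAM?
9! / (1! × 2! × 1! × 2! × 1! × 2!) = 45360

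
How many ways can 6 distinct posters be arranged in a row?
6! = 720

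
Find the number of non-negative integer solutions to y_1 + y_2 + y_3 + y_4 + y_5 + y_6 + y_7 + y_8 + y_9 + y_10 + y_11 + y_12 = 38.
C(38+12-1, 12-1) = C(49, 11) = 29135916264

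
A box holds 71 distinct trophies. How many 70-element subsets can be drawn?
C(71,70) = 71!/(70!×1!) = 71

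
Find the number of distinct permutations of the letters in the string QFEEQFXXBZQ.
11! / (3! × 2! × 1! × 2! × 2! × 1!) = 831600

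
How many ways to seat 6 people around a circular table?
Circular: fix one position, arrange the rest. (6-1)! = 120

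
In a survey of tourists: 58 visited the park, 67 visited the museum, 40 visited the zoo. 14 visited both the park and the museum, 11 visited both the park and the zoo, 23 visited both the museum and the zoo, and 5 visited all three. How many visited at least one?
|A∪B∪C| = 58+67+40-14-11-23+5 = 122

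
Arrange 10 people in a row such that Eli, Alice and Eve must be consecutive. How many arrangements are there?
Treat the 3 as one block: (10-3+1)! × 3! = 40320 × 6 = 241920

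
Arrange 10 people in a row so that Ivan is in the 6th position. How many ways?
Fix one position: (10-1)! = 362880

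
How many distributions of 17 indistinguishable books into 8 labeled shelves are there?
C(17+8-1, 8-1) = C(24, 7) = 346104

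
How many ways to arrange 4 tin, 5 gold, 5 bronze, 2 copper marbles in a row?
16! / (4! × 5! × 5! × 2!) = 30270240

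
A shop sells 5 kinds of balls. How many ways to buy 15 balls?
C(15+5-1, 5-1) = C(19, 4) = 3876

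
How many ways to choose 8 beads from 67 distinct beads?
C(67,8) = 67!/(8!×59!) = 6522361560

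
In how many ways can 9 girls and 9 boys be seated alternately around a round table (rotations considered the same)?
Fix one of the girls: (9-1)! ways for the remaining girls, × 9! ways for the boys = 40320 × 362880 = 14631321600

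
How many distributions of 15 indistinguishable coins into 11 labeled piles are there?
C(15+11-1, 11-1) = C(25, 10) = 3268760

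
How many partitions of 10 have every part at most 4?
Let r_j(i) = number of partitions of i into parts ≤ j, for i = 0..10. r_1(i) = 1 for all i; r_j(i) = r_{j-1}(i) + r_j(i-j). Rows j = 2..4: ≤2: 1 1 2 2 3 3 4 4 5 5 6; ≤3: 1 1 2 3 4 5 7 8 10 12 14; ≤4: 1 1 2 3 5 6 9 11 15 18 23. r_4(10) = 23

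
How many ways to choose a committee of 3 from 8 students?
C(8,3) = 8!/(3!×5!) = 56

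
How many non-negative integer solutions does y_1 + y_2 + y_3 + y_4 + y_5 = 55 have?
C(55+5-1, 5-1) = C(59, 4) = 455126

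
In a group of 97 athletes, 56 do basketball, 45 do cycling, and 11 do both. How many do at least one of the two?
|A∪B| = |A| + |B| - |A∩B| = 56 + 45 - 11 = 90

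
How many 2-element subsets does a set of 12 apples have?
C(12,2) = 12!/(2!×10!) = 66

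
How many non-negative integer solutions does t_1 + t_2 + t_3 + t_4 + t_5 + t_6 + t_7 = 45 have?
C(45+7-1, 7-1) = C(51, 6) = 18009460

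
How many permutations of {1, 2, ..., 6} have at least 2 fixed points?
Exactly j fixed points: C(6,j)·!(6-j); sum over j ≥ 2 (derangement numbers via !m = (m-1)·(!(m-1) + !(m-2)): !0..!4 = 1, 0, 1, 2, 9). Σ_{j=2}^{6} C(6,j)·!(6-j) = C(6,2)·!4 + C(6,3)·!3 + C(6,4)·!2 + C(6,5)·!1 + C(6,6)·!0 = 15·9 + 20·2 + 15·1 + 6·0 + 1·1 = 191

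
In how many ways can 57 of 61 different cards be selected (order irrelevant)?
C(61,57) = 61!/(57!×4!) = 521855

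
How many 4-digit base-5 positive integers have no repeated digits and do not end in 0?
Last digit: 4 nonzero choices. First digit: 3 (nonzero, ≠last). Middle 2: P(3,2) = 6. Total = 72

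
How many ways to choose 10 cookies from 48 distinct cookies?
C(48,10) = 48!/(10!×38!) = 6540715896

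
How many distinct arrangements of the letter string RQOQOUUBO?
9! / (3! × 2! × 1! × 2! × 1!) = 15120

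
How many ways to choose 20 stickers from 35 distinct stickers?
C(35,20) = 35!/(20!×15!) = 3247943160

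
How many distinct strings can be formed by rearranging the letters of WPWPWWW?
7! / (2! × 5!) = 21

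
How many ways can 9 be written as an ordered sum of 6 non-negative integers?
C(9+6-1, 6-1) = C(14, 5) = 2002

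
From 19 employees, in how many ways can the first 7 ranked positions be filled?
P(19,7) = 19!/(19-7)! = 253955520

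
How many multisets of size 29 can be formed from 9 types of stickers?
C(29+9-1, 9-1) = C(37, 8) = 38608020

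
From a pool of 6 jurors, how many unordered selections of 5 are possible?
C(6,5) = 6!/(5!×1!) = 6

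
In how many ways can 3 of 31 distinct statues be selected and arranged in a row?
P(31,3) = 31!/(31-3)! = 26970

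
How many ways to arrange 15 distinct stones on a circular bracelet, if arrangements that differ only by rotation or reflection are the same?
(15-1)!/2 = 87178291200/2 = 43589145600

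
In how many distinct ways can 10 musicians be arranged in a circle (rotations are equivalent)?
Circular: fix one position, arrange the rest. (10-1)! = 362880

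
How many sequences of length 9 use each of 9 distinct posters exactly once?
9! = 362880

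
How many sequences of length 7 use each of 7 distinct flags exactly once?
7! = 5040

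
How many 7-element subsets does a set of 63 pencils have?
C(63,7) = 63!/(7!×56!) = 553270671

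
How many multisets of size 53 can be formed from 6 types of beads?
C(53+6-1, 6-1) = C(58, 5) = 4582116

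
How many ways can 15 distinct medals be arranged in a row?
15! = 1307674368000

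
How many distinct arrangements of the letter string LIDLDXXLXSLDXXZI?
16! / (1! × 1! × 4! × 3! × 2! × 5!) = 605404800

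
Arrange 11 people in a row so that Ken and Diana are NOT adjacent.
Total - adjacent = 11! - (11-1)!×2 = 39916800 - 7257600 = 32659200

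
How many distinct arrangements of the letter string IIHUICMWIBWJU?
13! / (2! × 1! × 2! × 1! × 1! × 4! × 1! × 1!) = 64864800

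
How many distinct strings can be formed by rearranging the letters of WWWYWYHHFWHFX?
13! / (3! × 2! × 1! × 5! × 2!) = 2162160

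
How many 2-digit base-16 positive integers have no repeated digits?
First digit: 15 choices (nonzero). Then descending: 15 × 15 = 225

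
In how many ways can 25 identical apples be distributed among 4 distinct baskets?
C(25+4-1, 4-1) = C(28, 3) = 3276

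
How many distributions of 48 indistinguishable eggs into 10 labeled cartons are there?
C(48+10-1, 10-1) = C(57, 9) = 8996462475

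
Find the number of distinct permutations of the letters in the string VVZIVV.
6! / (1! × 1! × 4!) = 30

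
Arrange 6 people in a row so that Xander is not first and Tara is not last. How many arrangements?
By inclusion-exclusion: 6! - 2×(6-1)! + (6-2)! = 720 - 240 + 24 = 504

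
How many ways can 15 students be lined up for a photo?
15! = 1307674368000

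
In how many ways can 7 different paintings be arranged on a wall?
7! = 5040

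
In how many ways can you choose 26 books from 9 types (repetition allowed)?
C(26+9-1, 9-1) = C(34, 8) = 18156204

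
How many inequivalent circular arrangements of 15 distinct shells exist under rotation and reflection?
(15-1)!/2 = 87178291200/2 = 43589145600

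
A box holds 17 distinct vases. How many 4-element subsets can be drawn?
C(17,4) = 17!/(4!×13!) = 2380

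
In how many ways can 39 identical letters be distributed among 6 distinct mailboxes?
C(39+6-1, 6-1) = C(44, 5) = 1086008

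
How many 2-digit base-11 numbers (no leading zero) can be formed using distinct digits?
First digit: 10 choices (nonzero). Then descending: 10 × 10 = 100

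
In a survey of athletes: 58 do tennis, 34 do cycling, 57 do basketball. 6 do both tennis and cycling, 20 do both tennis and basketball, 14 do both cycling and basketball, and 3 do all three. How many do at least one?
|A∪B∪C| = 58+34+57-6-20-14+3 = 112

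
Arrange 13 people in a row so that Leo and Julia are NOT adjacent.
Total - adjacent = 13! - (13-1)!×2 = 6227020800 - 958003200 = 5269017600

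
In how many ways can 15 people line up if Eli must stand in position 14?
Fix one position: (15-1)! = 87178291200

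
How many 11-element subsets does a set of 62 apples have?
C(62,11) = 62!/(11!×51!) = 508271323092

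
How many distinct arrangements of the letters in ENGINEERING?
11! / (3! × 3! × 2! × 2! × 1!) = 277200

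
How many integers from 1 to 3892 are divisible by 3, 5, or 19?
⌊3892/3⌋+⌊3892/5⌋+⌊3892/19⌋ - ⌊3892/15⌋-⌊3892/57⌋-⌊3892/95⌋ + ⌊3892/285⌋ = 1297+778+204 - 259-68-40 + 13 = 1925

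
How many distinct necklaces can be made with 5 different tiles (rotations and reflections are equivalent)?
(5-1)!/2 = 24/2 = 12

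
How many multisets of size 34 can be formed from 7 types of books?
C(34+7-1, 7-1) = C(40, 6) = 3838380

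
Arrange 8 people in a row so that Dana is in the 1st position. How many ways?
Fix one position: (8-1)! = 5040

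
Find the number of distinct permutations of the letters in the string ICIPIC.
6! / (2! × 1! × 3!) = 60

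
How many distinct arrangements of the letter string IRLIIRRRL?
9! / (4! × 3! × 2!) = 1260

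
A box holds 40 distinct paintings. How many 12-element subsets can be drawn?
C(40,12) = 40!/(12!×28!) = 5586853480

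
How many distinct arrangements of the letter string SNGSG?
5! / (2! × 1! × 2!) = 30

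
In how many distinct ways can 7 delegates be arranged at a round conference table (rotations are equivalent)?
Circular: fix one position, arrange the rest. (7-1)! = 720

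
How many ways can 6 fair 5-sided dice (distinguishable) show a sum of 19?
Coefficient of x^19 in (x + x² + ... + x^5)^6. By inclusion-exclusion on dice exceeding 5: Σ_j (-1)^j C(6,j)·C(19-1-5j, 5) = C(6,0)·C(18,5) - C(6,1)·C(13,5) + C(6,2)·C(8,5) = 1·8568 - 6·1287 + 15·56 = 1686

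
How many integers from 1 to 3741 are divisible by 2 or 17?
⌊3741/2⌋ + ⌊3741/17⌋ - ⌊3741/34⌋ = 1870 + 220 - 110 = 1980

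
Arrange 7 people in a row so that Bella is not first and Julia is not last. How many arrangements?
By inclusion-exclusion: 7! - 2×(7-1)! + (7-2)! = 5040 - 1440 + 120 = 3720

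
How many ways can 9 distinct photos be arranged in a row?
9! = 362880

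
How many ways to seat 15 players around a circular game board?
Circular: fix one position, arrange the rest. (15-1)! = 87178291200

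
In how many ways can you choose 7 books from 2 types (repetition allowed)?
C(7+2-1, 2-1) = C(8, 1) = 8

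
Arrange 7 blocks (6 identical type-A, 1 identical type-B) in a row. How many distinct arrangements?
7! / (6! × 1!) = 7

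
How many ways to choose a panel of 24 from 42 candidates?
C(42,24) = 42!/(24!×18!) = 353697121050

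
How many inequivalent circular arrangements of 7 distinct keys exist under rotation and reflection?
(7-1)!/2 = 720/2 = 360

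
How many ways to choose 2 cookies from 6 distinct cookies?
C(6,2) = 6!/(2!×4!) = 15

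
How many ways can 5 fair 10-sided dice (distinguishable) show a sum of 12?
Coefficient of x^12 in (x + x² + ... + x^10)^5. By inclusion-exclusion on dice exceeding 10: Σ_j (-1)^j C(5,j)·C(12-1-10j, 4) = C(5,0)·C(11,4) = 1·330 = 330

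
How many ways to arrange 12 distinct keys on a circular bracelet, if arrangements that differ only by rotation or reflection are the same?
(12-1)!/2 = 39916800/2 = 19958400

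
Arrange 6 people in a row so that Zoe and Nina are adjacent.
Treat as block: (6-1)! × 2! = 120 × 2 = 240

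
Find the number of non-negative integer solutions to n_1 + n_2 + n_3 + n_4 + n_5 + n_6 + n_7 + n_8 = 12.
C(12+8-1, 8-1) = C(19, 7) = 50388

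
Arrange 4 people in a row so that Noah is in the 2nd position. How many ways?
Fix one position: (4-1)! = 6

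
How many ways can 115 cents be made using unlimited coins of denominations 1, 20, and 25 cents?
Coefficient of x^115 in 1/(1-x^1) · 1/(1-x^20) · 1/(1-x^25). Case on j = number of 25-cent coins (j = 0..4); remainder r = 115 - 25j is made from {1,20} in ⌊r/20⌋+1 ways. r = 115, 90, 65, 40, 15 → 6 + 5 + 4 + 3 + 1 = 19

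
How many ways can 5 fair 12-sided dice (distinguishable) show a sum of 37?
Coefficient of x^37 in (x + x² + ... + x^12)^5. By inclusion-exclusion on dice exceeding 12: Σ_j (-1)^j C(5,j)·C(37-1-12j, 4) = C(5,0)·C(36,4) - C(5,1)·C(24,4) + C(5,2)·C(12,4) = 1·58905 - 5·10626 + 10·495 = 10725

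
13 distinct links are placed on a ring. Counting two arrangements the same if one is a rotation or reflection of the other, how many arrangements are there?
(13-1)!/2 = 479001600/2 = 239500800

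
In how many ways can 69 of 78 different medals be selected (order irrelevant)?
C(78,69) = 78!/(69!×9!) = 182364632450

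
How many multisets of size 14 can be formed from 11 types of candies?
C(14+11-1, 11-1) = C(24, 10) = 1961256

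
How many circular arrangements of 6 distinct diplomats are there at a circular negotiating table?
Circular: fix one position, arrange the rest. (6-1)! = 120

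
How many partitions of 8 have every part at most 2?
Let r_j(i) = number of partitions of i into parts ≤ j, for i = 0..8. r_1(i) = 1 for all i; r_j(i) = r_{j-1}(i) + r_j(i-j). Rows j = 2..2: ≤2: 1 1 2 2 3 3 4 4 5. r_2(8) = 5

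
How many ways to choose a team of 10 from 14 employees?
C(14,10) = 14!/(10!×4!) = 1001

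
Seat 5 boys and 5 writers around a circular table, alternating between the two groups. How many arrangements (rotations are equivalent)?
Fix one of the boys: (5-1)! ways for the remaining boys, × 5! ways for the writers = 24 × 120 = 2880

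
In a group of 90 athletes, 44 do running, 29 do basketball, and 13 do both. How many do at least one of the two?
|A∪B| = |A| + |B| - |A∩B| = 44 + 29 - 13 = 60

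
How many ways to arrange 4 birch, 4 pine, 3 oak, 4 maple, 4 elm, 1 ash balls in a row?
20! / (4! × 4! × 3! × 4! × 4! × 1!) = 1222160940000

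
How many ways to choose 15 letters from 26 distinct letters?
C(26,15) = 26!/(15!×11!) = 7726160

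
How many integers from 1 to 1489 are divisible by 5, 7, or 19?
⌊1489/5⌋+⌊1489/7⌋+⌊1489/19⌋ - ⌊1489/35⌋-⌊1489/95⌋-⌊1489/133⌋ + ⌊1489/665⌋ = 297+212+78 - 42-15-11 + 2 = 521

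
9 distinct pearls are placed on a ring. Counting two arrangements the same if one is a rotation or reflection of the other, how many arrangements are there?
(9-1)!/2 = 40320/2 = 20160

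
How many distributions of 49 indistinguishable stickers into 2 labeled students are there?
C(49+2-1, 2-1) = C(50, 1) = 50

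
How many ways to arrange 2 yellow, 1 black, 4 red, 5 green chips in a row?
12! / (2! × 1! × 4! × 5!) = 83160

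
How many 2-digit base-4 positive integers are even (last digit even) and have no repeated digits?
Last∈{0,2}. Last=0: 3. Last nonzero: 1×2×P(2,0) = 2. Total = 5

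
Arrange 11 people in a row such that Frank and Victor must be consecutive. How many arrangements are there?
Treat the 2 as one block: (11-2+1)! × 2! = 3628800 × 2 = 7257600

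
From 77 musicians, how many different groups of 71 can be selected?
C(77,71) = 77!/(71!×6!) = 237093780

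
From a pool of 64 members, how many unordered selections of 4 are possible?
C(64,4) = 64!/(4!×60!) = 635376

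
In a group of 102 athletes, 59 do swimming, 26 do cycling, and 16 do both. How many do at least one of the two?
|A∪B| = |A| + |B| - |A∩B| = 59 + 26 - 16 = 69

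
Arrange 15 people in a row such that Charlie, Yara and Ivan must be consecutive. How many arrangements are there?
Treat the 3 as one block: (15-3+1)! × 3! = 6227020800 × 6 = 37362124800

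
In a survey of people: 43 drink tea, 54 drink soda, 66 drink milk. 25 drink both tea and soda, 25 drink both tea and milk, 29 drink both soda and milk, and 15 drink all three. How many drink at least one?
|A∪B∪C| = 43+54+66-25-25-29+15 = 99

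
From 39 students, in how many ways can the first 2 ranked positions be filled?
P(39,2) = 39!/(39-2)! = 1482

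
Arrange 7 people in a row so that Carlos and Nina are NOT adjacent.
Total - adjacent = 7! - (7-1)!×2 = 5040 - 1440 = 3600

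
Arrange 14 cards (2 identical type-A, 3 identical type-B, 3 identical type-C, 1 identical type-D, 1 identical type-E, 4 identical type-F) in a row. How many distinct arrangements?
14! / (2! × 3! × 3! × 1! × 1! × 4!) = 50450400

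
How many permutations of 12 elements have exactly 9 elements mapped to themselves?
Choose the 9 fixed points C(12,9) = 220, derange the rest: !3 = Σ_{j=0}^{3} (-1)^j·3!/j! = 6 - 6 + 3 - 1 = 2. Product = 220 × 2 = 440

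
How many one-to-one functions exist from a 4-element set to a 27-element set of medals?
P(27,4) = 27!/(27-4)! = 421200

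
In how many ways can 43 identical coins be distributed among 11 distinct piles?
C(43+11-1, 11-1) = C(53, 10) = 19499099620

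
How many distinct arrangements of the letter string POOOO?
5! / (1! × 4!) = 5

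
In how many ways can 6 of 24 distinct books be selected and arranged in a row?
P(24,6) = 24!/(24-6)! = 96909120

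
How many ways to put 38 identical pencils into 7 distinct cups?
C(38+7-1, 7-1) = C(44, 6) = 7059052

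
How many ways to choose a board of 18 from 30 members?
C(30,18) = 30!/(18!×12!) = 86493225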